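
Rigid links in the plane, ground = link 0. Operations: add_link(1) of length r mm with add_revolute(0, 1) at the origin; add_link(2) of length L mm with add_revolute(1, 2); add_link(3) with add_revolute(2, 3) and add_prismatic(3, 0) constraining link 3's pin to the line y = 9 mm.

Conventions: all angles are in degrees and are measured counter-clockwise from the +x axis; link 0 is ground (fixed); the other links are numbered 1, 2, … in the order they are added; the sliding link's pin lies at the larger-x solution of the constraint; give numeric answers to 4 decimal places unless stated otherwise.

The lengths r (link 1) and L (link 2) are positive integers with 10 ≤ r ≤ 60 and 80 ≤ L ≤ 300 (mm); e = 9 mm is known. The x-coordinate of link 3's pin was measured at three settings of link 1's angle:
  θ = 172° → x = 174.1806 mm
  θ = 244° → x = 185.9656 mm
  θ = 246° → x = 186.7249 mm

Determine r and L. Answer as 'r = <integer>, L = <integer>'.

constraint per measurement: (x − r cos θ)² + (r sin θ − e)² = L²
subtracting the θ₁ and θ₂ equations cancels the r² and L² terms:
r = (x₁² − x₂²) / (2[(x₁cos θ₁ + e sin θ₁) − (x₂cos θ₂ + e sin θ₂)]) = 25.9999 → r = 26
L² = (x₁ − r cos θ₁)² + (r sin θ₁ − e)² = 39999.9937 → L = 200.0000 → L = 200
check at θ₃=246°: x = 186.7249 (printed 186.7249) ✓

r = 26, L = 200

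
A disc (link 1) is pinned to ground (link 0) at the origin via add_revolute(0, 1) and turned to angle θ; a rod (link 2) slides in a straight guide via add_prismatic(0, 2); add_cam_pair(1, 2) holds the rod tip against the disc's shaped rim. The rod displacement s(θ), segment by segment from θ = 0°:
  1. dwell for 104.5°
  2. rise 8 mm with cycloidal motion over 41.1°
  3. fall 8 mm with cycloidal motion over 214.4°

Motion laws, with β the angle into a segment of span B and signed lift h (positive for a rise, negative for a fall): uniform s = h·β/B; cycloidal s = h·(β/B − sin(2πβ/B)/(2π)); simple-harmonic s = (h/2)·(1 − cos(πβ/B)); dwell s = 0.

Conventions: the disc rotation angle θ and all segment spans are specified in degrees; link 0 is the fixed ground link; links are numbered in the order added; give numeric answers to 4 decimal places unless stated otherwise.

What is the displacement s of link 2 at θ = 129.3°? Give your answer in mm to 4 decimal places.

segment 1 (0° to 104.5°, dwell): s unchanged at 0.0000
θ = 129.3° falls in segment 2 (104.5° to 145.6°, cycloidal, h = 8): β = 129.3 − 104.5 = 24.8°, B = 41.1°; Δs = 8·(0.6034 − sin(2π·0.6034)/(2π)) = 5.5975; s = 0.0000 + 5.5975 = 5.5975

5.5975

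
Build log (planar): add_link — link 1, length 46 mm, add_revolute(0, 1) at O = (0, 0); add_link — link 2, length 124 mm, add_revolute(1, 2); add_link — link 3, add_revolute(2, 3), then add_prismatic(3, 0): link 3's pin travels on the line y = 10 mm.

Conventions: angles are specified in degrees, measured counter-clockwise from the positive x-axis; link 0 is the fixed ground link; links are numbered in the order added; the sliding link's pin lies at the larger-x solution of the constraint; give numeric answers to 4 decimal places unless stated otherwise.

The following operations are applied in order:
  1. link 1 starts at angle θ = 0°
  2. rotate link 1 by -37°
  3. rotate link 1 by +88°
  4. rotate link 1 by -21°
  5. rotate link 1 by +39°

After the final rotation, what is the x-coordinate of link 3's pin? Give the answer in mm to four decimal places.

geometry: r = 46 mm, L = 124 mm, e = 10 mm; θ starts at 0°
rotate link 1 by -37°: θ ← 0° -37° = -37°
rotate link 1 by +88°: θ ← -37° +88° = 51°
rotate link 1 by -21°: θ ← 51° -21° = 30°
rotate link 1 by +39°: θ ← 30° +39° = 69°
crank pin P = (r cos θ, r sin θ) = (16.484926, 42.944700)
h = r sin θ − e = 42.944700 − 10 = 32.944700
x = r cos θ + √(L² − h²) = 16.484926 + 119.543493 = 136.028419

136.0284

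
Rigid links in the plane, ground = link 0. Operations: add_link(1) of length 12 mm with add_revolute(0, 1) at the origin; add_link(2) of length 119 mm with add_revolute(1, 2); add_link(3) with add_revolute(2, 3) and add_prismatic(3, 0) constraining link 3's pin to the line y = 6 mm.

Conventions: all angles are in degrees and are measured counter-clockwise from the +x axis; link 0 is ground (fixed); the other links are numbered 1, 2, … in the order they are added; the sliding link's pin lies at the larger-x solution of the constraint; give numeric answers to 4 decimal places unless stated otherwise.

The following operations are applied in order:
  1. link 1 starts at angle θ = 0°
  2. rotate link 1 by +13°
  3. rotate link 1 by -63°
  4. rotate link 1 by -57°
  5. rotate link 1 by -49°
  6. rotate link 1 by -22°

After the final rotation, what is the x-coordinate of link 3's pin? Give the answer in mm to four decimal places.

geometry: r = 12 mm, L = 119 mm, e = 6 mm; θ starts at 0°
rotate link 1 by +13°: θ ← 0° +13° = 13°
rotate link 1 by -63°: θ ← 13° -63° = -50°
rotate link 1 by -57°: θ ← -50° -57° = -107°
rotate link 1 by -49°: θ ← -107° -49° = -156°
rotate link 1 by -22°: θ ← -156° -22° = -178°
crank pin P = (r cos θ, r sin θ) = (-11.992690, -0.418794)
h = r sin θ − e = -0.418794 − 6 = -6.418794
x = r cos θ + √(L² − h²) = -11.992690 + 118.826761 = 106.834071

106.8341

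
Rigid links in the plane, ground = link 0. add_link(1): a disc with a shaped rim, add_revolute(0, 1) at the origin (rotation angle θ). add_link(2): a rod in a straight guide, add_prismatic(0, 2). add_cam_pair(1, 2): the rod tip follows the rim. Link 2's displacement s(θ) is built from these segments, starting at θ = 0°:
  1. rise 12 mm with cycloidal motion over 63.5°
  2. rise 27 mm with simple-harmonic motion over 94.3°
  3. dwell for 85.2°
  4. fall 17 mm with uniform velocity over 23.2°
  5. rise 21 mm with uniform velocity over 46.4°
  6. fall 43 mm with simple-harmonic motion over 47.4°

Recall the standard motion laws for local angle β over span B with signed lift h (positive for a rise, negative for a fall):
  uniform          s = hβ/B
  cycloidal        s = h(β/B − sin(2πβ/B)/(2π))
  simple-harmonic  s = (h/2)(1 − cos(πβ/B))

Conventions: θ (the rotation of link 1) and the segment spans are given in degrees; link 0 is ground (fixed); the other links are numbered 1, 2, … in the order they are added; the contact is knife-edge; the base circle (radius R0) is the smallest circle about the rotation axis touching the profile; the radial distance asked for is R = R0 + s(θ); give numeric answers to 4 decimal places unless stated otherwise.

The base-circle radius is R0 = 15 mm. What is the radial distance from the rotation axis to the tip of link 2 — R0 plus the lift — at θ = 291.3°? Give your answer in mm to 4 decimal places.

segment 1 (0° to 63.5°, cycloidal, h = 12) is passed completely: s = 0.0000 + (12) = 12.0000
segment 2 (63.5° to 157.8°, simple-harmonic, h = 27) is passed completely: s = 12.0000 + (27) = 39.0000
segment 3 (157.8° to 243°, dwell): s unchanged at 39.0000
segment 4 (243° to 266.2°, uniform, h = -17) is passed completely: s = 39.0000 + (-17) = 22.0000
θ = 291.3° falls in segment 5 (266.2° to 312.6°, uniform, h = 21): β = 291.3 − 266.2 = 25.1°, B = 46.4°; Δs = 21·25.1/46.4 = 11.3599; s = 22.0000 + 11.3599 = 33.3599
R = R0 + s = 15 + 33.3599 = 48.3599

48.3599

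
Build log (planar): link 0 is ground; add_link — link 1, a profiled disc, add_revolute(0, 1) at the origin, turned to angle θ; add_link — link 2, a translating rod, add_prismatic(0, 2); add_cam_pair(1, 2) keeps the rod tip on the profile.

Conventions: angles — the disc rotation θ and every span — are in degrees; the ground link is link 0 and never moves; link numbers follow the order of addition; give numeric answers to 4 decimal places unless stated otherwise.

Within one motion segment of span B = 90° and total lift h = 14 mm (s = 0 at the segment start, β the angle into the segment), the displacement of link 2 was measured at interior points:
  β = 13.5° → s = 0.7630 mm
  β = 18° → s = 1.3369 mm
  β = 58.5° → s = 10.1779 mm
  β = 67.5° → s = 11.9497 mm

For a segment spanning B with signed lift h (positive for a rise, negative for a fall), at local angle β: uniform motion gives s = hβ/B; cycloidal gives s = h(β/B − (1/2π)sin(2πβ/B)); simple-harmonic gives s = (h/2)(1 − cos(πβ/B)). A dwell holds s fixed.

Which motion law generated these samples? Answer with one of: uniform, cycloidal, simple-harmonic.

candidates at β/B = r: uniform s = h·r (linear in β); cycloidal s = h·(r − sin(2πr)/(2π)); simple-harmonic s = (h/2)(1 − cos(πr))
β=13.5°: printed 0.7630 | uniform 2.1000, cycloidal 0.2974, simple-harmonic 0.7630
β=18°: printed 1.3369 | uniform 2.8000, cycloidal 0.6809, simple-harmonic 1.3369
β=58.5°: printed 10.1779 | uniform 9.1000, cycloidal 10.9026, simple-harmonic 10.1779
β=67.5°: printed 11.9497 | uniform 10.5000, cycloidal 12.7282, simple-harmonic 11.9497
only one law matches every sample → simple-harmonic

simple-harmonic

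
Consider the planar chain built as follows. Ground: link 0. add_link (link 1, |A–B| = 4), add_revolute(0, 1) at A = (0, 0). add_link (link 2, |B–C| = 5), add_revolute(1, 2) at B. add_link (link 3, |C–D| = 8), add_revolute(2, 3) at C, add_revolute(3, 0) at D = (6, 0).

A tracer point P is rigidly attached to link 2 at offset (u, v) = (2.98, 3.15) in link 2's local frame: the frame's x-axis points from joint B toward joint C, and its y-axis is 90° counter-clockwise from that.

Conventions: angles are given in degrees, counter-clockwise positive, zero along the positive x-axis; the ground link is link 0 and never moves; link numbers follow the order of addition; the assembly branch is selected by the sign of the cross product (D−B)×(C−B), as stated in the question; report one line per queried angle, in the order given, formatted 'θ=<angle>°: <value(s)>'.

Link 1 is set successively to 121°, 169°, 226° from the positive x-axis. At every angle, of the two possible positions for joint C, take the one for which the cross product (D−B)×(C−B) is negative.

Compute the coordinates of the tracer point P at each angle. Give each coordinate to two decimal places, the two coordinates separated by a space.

A=(0,0), D=(6.00,0)
θ=121°: B = A + 4.00·(cos121°, sin121°) = (-2.0602, 3.4287)
θ=121°: |BD| = 8.7591
θ=121°: circle(B,5.00) ∩ circle(D,8.00): a=2.1533, h=4.5126
θ=121°:   candidates: C₊=(1.6877,6.7383) cross=39.526; C₋=(-1.8451,-1.5667) cross=-39.526
θ=121°:   branch - wants cross < 0 → take C=(-1.8451,-1.5667) (cross=-39.526)
θ=121°: ex = (C−B)/|BC| = (0.0430,-0.9991); ey = (0.9991,0.0430)
θ=121°: P = B + 2.98·ex + 3.15·ey = (1.2151,0.5869)
θ=169°: B = A + 4.00·(cos169°, sin169°) = (-3.9265, 0.7632)
θ=169°: |BD| = 9.9558
θ=169°: circle(B,5.00) ∩ circle(D,8.00): a=3.0192, h=3.9855
θ=169°:   candidates: C₊=(-0.6106,4.5055) cross=39.679; C₋=(-1.2217,-3.4420) cross=-39.679
θ=169°:   branch - wants cross < 0 → take C=(-1.2217,-3.4420) (cross=-39.679)
θ=169°: ex = (C−B)/|BC| = (0.5410,-0.8410); ey = (0.8410,0.5410)
θ=169°: P = B + 2.98·ex + 3.15·ey = (0.3349,-0.0390)
θ=226°: B = A + 4.00·(cos226°, sin226°) = (-2.7786, -2.8774)
θ=226°: |BD| = 9.2382
θ=226°: circle(B,5.00) ∩ circle(D,8.00): a=2.5083, h=4.3253
θ=226°:   candidates: C₊=(-1.7423,2.0141) cross=39.958; C₋=(0.9521,-6.2063) cross=-39.958
θ=226°:   branch - wants cross < 0 → take C=(0.9521,-6.2063) (cross=-39.958)
θ=226°: ex = (C−B)/|BC| = (0.7461,-0.6658); ey = (0.6658,0.7461)
θ=226°: P = B + 2.98·ex + 3.15·ey = (1.5421,-2.5111)

θ=121°: 1.22 0.59
θ=169°: 0.33 -0.04
θ=226°: 1.54 -2.51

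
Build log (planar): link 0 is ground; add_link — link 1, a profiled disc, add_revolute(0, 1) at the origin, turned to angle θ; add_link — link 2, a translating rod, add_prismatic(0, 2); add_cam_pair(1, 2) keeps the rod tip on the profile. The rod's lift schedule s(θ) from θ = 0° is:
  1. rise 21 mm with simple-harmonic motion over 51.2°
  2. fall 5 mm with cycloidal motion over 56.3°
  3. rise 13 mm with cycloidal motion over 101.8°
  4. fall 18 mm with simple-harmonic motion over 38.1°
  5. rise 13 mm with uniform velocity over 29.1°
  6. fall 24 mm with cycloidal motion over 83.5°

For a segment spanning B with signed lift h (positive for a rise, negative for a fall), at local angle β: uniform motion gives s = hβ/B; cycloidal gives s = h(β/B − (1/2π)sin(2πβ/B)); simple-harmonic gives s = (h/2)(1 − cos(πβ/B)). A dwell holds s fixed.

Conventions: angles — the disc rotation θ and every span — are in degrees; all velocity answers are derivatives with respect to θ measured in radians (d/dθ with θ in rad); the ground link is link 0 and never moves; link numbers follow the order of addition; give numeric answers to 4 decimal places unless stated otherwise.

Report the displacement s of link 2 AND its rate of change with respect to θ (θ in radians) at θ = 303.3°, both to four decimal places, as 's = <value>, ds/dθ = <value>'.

seg 1 [0°–51.2°] simple-harmonic, h=21: full span → s += 21 → s = 21.0000
seg 2 [51.2°–107.5°] cycloidal, h=-5: full span → s += -5 → s = 16.0000
seg 3 [107.5°–209.3°] cycloidal, h=13: full span → s += 13 → s = 29.0000
seg 4 [209.3°–247.4°] simple-harmonic, h=-18: full span → s += -18 → s = 11.0000
seg 5 [247.4°–276.5°] uniform, h=13: full span → s += 13 → s = 24.0000
seg 6 [276.5°–360°] cycloidal, h=-24: θ=303.3° here. β=26.8, B=83.5. -24·(0.3210 − sin(2π·0.3210)/(2π)) = -4.2567 → s = 19.7433
velocity in seg [276.5°–360°] (cycloidal), θ in radians: β = 26.8° = 0.4677 rad, B = 83.5° = 1.4573 rad; ds/dθ = (h/B)(1 − cos(2πβ/B)) = ((-24)/1.4573)(1 − cos(2π·0.3210)) = -23.569660 mm/rad

s = 19.7433, ds/dθ = -23.5697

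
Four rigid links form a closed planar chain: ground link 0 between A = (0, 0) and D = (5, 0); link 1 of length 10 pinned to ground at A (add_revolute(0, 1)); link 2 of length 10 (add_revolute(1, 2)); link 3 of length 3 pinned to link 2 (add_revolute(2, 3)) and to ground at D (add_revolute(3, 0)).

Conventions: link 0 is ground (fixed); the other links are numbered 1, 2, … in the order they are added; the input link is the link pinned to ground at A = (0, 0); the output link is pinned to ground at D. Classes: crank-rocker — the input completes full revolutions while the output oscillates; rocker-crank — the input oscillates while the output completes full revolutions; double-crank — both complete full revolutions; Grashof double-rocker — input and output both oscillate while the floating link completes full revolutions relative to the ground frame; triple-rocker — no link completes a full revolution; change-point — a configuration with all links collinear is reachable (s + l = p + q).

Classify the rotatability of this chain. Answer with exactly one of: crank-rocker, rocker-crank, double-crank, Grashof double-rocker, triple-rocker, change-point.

lengths: ground=5, input=10, coupler=10, output=3
sorted: s=3 (shortest), l=10 (longest), p+q=15
s + l = 13 vs p + q = 15
s + l < p + q (Grashof) with shortest = output link → rocker-crank

rocker-crank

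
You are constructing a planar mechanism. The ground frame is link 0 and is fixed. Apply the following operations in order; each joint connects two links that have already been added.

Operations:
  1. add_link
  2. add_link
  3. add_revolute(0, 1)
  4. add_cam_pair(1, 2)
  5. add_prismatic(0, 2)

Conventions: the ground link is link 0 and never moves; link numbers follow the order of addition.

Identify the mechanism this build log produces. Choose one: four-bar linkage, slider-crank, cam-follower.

links: 3 (incl. ground); joints: 1 revolute, 1 prismatic, 1 higher (cam) pair, forming one closed loop
3 links, revolute + prismatic + higher pair in one loop → cam-follower

cam-follower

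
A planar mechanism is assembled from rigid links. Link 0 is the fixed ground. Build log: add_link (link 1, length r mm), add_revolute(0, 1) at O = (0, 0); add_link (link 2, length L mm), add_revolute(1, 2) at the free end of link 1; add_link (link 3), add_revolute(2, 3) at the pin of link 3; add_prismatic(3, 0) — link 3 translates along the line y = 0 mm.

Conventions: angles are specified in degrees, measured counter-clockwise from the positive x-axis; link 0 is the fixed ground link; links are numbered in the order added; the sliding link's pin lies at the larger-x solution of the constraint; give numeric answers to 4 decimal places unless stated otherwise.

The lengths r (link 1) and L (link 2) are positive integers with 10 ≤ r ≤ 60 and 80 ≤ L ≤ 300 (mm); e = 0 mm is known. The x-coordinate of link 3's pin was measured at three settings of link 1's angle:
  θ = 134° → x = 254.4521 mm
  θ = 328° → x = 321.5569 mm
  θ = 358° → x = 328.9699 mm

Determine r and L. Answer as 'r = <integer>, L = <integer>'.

constraint per measurement: (x − r cos θ)² + (r sin θ − e)² = L²
subtracting the θ₁ and θ₂ equations cancels the r² and L² terms:
r = (x₁² − x₂²) / (2[(x₁cos θ₁ + e sin θ₁) − (x₂cos θ₂ + e sin θ₂)]) = 43.0000 → r = 43
L² = (x₁ − r cos θ₁)² + (r sin θ₁ − e)² = 81795.9974 → L = 286.0000 → L = 286
check at θ₃=358°: x = 328.9699 (printed 328.9699) ✓

r = 43, L = 286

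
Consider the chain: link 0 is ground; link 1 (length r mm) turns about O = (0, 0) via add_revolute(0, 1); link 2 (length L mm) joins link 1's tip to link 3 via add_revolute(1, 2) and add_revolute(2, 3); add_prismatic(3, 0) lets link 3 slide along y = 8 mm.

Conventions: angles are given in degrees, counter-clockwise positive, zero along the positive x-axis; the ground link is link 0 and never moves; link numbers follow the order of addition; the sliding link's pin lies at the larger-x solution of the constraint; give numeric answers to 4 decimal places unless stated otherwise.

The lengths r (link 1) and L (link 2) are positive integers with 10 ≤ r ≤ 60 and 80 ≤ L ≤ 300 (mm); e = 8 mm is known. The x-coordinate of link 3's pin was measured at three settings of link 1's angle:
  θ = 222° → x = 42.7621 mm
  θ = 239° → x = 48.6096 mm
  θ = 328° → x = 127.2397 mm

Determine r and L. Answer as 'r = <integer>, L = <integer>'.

constraint per measurement: (x − r cos θ)² + (r sin θ − e)² = L²
subtracting the θ₁ and θ₂ equations cancels the r² and L² terms:
r = (x₁² − x₂²) / (2[(x₁cos θ₁ + e sin θ₁) − (x₂cos θ₂ + e sin θ₂)]) = 50.9986 → r = 51
L² = (x₁ − r cos θ₁)² + (r sin θ₁ − e)² = 8281.0080 → L = 91.0000 → L = 91
check at θ₃=328°: x = 127.2397 (printed 127.2397) ✓

r = 51, L = 91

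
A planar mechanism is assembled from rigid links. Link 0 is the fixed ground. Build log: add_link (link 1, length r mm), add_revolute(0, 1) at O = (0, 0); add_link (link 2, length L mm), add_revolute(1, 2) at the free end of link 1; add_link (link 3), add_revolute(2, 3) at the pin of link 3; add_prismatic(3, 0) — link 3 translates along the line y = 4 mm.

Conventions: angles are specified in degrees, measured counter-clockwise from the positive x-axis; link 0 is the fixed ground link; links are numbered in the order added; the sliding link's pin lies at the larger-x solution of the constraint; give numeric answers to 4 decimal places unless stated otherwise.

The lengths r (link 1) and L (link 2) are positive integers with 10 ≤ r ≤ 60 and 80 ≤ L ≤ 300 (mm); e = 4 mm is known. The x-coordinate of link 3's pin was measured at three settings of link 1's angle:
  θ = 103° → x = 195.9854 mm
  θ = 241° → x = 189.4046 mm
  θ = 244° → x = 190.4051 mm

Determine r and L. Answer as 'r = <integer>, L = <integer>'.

constraint per measurement: (x − r cos θ)² + (r sin θ − e)² = L²
subtracting the θ₁ and θ₂ equations cancels the r² and L² terms:
r = (x₁² − x₂²) / (2[(x₁cos θ₁ + e sin θ₁) − (x₂cos θ₂ + e sin θ₂)]) = 23.0001 → r = 23
L² = (x₁ − r cos θ₁)² + (r sin θ₁ − e)² = 40804.0006 → L = 202.0000 → L = 202
check at θ₃=244°: x = 190.4051 (printed 190.4051) ✓

r = 23, L = 202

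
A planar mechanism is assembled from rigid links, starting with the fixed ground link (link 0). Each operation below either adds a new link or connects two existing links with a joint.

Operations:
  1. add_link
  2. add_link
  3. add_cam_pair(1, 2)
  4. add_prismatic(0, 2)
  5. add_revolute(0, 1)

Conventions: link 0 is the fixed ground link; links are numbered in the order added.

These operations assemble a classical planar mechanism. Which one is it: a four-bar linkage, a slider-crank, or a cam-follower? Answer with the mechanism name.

links: 3 (incl. ground); joints: 1 revolute, 1 prismatic, 1 higher (cam) pair, forming one closed loop
3 links, revolute + prismatic + higher pair in one loop → cam-follower

cam-follower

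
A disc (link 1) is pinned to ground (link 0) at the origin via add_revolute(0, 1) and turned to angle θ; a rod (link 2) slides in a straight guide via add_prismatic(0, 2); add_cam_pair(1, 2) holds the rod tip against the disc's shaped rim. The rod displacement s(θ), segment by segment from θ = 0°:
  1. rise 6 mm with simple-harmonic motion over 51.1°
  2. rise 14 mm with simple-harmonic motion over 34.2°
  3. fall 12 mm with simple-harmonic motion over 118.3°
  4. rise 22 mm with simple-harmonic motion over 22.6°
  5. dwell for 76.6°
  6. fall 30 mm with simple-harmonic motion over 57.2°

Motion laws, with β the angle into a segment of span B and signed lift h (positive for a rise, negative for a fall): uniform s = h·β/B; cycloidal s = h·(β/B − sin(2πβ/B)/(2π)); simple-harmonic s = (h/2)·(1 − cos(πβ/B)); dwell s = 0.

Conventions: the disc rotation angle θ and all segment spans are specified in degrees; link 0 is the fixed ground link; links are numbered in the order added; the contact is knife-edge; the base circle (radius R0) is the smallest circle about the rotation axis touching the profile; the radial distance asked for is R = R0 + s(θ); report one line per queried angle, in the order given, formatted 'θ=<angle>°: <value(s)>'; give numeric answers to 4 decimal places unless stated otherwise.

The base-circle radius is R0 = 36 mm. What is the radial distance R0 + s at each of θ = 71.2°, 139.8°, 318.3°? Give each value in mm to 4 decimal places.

segment 1 (0° to 51.1°, simple-harmonic, h = 6) is passed completely: s = 0.0000 + (6) = 6.0000
θ = 71.2° falls in segment 2 (51.1° to 85.3°, simple-harmonic, h = 14): β = 71.2 − 51.1 = 20.1°, B = 34.2°; Δs = 14/2·(1 − cos(π·0.5877)) = 8.9047; s = 6.0000 + 8.9047 = 14.9047
segment 2 (51.1° to 85.3°, simple-harmonic, h = 14) is passed completely: s = 6.0000 + (14) = 20.0000
θ = 139.8° falls in segment 3 (85.3° to 203.6°, simple-harmonic, h = -12): β = 139.8 − 85.3 = 54.5°, B = 118.3°; Δs = -12/2·(1 − cos(π·0.4607)) = -5.2610; s = 20.0000 − 5.2610 = 14.7390
segment 3 (85.3° to 203.6°, simple-harmonic, h = -12) is passed completely: s = 20.0000 + (-12) = 8.0000
segment 4 (203.6° to 226.2°, simple-harmonic, h = 22) is passed completely: s = 8.0000 + (22) = 30.0000
segment 5 (226.2° to 302.8°, dwell): s unchanged at 30.0000
θ = 318.3° falls in segment 6 (302.8° to 360°, simple-harmonic, h = -30): β = 318.3 − 302.8 = 15.5°, B = 57.2°; Δs = -30/2·(1 − cos(π·0.2710)) = -5.1150; s = 30.0000 − 5.1150 = 24.8850
θ=71.2°: R = R0 + s = 36 + 14.9047 = 50.9047
θ=139.8°: R = R0 + s = 36 + 14.7390 = 50.7390
θ=318.3°: R = R0 + s = 36 + 24.8850 = 60.8850

θ=71.2°: 50.9047
θ=139.8°: 50.7390
θ=318.3°: 60.8850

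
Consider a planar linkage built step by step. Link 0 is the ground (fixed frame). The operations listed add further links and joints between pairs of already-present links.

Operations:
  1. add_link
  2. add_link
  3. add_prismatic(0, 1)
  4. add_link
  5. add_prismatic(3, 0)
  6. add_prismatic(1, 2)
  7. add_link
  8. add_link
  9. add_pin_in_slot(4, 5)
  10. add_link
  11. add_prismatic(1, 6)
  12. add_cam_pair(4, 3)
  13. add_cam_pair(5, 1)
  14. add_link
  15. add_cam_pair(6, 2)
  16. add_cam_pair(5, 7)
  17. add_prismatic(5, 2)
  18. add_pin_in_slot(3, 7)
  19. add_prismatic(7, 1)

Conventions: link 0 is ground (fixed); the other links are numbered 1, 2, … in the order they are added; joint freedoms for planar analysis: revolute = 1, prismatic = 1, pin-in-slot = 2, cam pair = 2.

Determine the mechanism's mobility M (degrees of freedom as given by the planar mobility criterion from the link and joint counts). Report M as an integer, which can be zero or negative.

ground; <1,0,0>
#1 <2,0,0>
#2 <3,0,0>
P:0↔1 J1 <3,1,0>
#3 <4,1,0>
P:3↔0 J1 <4,2,0>
P:1↔2 J1 <4,3,0>
#4 <5,3,0>
#5 <6,3,0>
PS:4↔5 J2 <6,3,1>
#6 <7,3,1>
P:1↔6 J1 <7,4,1>
C:4↔3 J2 <7,4,2>
C:5↔1 J2 <7,4,3>
#7 <8,4,3>
C:6↔2 J2 <8,4,4>
C:5↔7 J2 <8,4,5>
P:5↔2 J1 <8,5,5>
PS:3↔7 J2 <8,5,6>
P:7↔1 J1 <8,6,6>
3×7 − 2×6 − 1×6 = 3

M = 3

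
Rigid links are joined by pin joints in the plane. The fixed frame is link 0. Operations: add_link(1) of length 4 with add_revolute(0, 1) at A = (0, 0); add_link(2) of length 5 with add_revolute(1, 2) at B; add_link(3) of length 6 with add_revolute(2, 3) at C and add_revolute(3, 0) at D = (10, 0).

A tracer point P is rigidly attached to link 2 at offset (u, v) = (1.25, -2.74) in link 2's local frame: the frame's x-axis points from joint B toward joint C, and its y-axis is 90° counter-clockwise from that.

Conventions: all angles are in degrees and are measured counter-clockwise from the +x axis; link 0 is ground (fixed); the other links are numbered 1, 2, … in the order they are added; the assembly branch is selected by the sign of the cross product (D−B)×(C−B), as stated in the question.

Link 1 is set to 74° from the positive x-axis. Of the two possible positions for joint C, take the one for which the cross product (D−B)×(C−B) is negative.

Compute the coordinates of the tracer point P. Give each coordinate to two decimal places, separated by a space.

A=(0,0), D=(10.00,0)
B = A + 4.00·(cos74°, sin74°) = (1.1025, 3.8450)
|BD| = 9.6927
circle(B,5.00) ∩ circle(D,6.00): a=4.2789, h=2.5867
  candidates: C₊=(6.0565,4.5220) cross=25.072; C₋=(4.0043,-0.2268) cross=-25.072
  branch - wants cross < 0 → take C=(4.0043,-0.2268) (cross=-25.072)
ex = (C−B)/|BC| = (0.5803,-0.8144); ey = (0.8144,0.5803)
P = B + 1.25·ex + -2.74·ey = (-0.4034,1.2369)

-0.40 1.24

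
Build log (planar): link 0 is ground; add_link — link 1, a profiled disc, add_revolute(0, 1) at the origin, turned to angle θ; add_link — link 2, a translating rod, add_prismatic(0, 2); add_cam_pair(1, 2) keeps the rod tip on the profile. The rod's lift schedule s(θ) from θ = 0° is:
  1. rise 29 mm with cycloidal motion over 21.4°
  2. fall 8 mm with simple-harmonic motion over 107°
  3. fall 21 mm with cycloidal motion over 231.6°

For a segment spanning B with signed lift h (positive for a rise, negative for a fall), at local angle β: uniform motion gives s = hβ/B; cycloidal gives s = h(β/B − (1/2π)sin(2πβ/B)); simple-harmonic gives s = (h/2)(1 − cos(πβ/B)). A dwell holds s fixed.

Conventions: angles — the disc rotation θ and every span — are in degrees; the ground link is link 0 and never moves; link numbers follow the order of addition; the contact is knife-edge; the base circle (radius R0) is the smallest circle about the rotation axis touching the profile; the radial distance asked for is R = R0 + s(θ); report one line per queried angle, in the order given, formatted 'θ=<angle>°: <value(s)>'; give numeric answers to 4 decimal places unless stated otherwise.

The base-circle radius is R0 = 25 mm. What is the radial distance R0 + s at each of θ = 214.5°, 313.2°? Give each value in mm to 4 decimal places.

seg 1 [0°–21.4°] cycloidal, h=29: full span → s += 29 → s = 29.0000
seg 2 [21.4°–128.4°] simple-harmonic, h=-8: full span → s += -8 → s = 21.0000
seg 3 [128.4°–360°] cycloidal, h=-21: θ=214.5° here. β=86.1, B=231.6. -21·(0.3718 − sin(2π·0.3718)/(2π)) = -5.3961 → s = 15.6039
seg 3 [128.4°–360°] cycloidal, h=-21: θ=313.2° here. β=184.8, B=231.6. -21·(0.7979 − sin(2π·0.7979)/(2π)) = -19.9483 → s = 1.0517
θ=214.5°: R = R0 + s = 25 + 15.6039 = 40.6039
θ=313.2°: R = R0 + s = 25 + 1.0517 = 26.0517

θ=214.5°: 40.6039
θ=313.2°: 26.0517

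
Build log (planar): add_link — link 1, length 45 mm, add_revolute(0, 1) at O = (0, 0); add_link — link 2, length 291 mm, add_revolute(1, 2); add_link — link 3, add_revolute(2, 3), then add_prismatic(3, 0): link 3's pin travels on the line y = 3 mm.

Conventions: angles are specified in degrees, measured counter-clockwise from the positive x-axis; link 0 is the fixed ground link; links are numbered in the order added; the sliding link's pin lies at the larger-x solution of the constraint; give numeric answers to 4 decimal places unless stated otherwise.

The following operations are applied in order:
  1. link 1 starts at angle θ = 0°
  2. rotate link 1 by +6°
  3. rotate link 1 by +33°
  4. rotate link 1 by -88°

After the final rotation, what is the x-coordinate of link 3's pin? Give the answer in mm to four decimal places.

geometry: r = 45 mm, L = 291 mm, e = 3 mm; θ starts at 0°
rotate link 1 by +6°: θ ← 0° +6° = 6°
rotate link 1 by +33°: θ ← 6° +33° = 39°
rotate link 1 by -88°: θ ← 39° -88° = -49°
crank pin P = (r cos θ, r sin θ) = (29.522656, -33.961931)
h = r sin θ − e = -33.961931 − 3 = -36.961931
x = r cos θ + √(L² − h²) = 29.522656 + 288.643059 = 318.165716

318.1657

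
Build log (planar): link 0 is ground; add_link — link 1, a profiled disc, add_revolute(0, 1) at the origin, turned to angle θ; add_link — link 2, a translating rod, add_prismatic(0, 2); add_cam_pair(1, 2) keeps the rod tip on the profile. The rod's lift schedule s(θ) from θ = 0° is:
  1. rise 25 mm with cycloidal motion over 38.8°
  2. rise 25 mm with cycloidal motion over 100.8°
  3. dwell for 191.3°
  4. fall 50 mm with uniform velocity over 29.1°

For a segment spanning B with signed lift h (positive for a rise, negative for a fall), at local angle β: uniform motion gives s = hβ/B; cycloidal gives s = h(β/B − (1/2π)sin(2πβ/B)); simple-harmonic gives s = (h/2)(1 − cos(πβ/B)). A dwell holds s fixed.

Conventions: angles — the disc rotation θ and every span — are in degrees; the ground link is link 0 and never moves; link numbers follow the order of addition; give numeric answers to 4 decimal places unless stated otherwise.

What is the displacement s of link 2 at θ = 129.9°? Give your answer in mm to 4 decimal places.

seg 1 [0°–38.8°] cycloidal, h=25: full span → s += 25 → s = 25.0000
seg 2 [38.8°–139.6°] cycloidal, h=25: θ=129.9° here. β=91.1, B=100.8. 25·(0.9038 − sin(2π·0.9038)/(2π)) = 24.8561 → s = 49.8561

49.8561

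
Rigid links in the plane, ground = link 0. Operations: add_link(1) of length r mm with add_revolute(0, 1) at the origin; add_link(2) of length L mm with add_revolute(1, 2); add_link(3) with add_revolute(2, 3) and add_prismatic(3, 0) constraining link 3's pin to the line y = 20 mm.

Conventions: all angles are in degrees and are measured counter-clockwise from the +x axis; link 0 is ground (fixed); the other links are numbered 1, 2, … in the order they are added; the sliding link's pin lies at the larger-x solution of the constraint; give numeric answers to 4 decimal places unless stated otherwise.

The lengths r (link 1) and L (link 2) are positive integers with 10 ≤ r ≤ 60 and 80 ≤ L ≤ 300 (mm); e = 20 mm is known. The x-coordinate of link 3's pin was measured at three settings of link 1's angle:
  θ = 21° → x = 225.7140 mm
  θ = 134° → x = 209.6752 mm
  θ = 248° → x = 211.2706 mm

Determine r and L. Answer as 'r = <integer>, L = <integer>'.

constraint per measurement: (x − r cos θ)² + (r sin θ − e)² = L²
subtracting the θ₁ and θ₂ equations cancels the r² and L² terms:
r = (x₁² − x₂²) / (2[(x₁cos θ₁ + e sin θ₁) − (x₂cos θ₂ + e sin θ₂)]) = 10.0000 → r = 10
L² = (x₁ − r cos θ₁)² + (r sin θ₁ − e)² = 47089.0192 → L = 217.0000 → L = 217
check at θ₃=248°: x = 211.2706 (printed 211.2706) ✓

r = 10, L = 217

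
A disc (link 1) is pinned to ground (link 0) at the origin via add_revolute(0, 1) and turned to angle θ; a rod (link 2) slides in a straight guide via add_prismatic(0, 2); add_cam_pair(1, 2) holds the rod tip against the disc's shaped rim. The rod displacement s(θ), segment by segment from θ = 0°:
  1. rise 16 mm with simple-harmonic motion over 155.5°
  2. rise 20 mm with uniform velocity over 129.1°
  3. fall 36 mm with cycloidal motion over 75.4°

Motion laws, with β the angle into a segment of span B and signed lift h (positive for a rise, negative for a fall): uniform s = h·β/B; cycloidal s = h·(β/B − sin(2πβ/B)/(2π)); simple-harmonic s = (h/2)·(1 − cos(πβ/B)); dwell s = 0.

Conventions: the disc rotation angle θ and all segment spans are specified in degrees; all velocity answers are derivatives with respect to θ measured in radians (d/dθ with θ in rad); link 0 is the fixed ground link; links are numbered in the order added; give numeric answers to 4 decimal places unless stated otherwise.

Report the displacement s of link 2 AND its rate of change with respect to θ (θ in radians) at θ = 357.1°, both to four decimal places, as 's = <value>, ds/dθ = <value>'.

segment 1 (0° to 155.5°, simple-harmonic, h = 16) is passed completely: s = 0.0000 + (16) = 16.0000
segment 2 (155.5° to 284.6°, uniform, h = 20) is passed completely: s = 16.0000 + (20) = 36.0000
θ = 357.1° falls in segment 3 (284.6° to 360°, cycloidal, h = -36): β = 357.1 − 284.6 = 72.5°, B = 75.4°; Δs = -36·(0.9615 − sin(2π·0.9615)/(2π)) = -35.9866; s = 36.0000 − 35.9866 = 0.0134
velocity in seg [284.6°–360°] (cycloidal), θ in radians: β = 72.5° = 1.2654 rad, B = 75.4° = 1.3160 rad; ds/dθ = (h/B)(1 − cos(2πβ/B)) = ((-36)/1.3160)(1 − cos(2π·0.9615)) = -0.794918 mm/rad

s = 0.0134, ds/dθ = -0.7949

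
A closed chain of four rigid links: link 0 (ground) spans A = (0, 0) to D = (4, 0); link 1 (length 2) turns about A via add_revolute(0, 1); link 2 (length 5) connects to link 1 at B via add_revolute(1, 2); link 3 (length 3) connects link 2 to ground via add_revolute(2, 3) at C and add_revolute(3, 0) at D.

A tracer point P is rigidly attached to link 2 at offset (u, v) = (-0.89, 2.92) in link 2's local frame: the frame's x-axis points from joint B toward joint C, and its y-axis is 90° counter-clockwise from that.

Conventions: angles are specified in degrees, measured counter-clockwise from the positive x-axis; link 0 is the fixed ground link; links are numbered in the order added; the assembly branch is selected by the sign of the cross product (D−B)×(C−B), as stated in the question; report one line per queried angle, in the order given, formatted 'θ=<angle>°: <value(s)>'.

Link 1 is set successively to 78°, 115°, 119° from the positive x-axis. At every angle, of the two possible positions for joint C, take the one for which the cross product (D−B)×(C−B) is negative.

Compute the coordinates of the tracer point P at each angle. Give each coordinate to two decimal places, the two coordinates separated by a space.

A=(0,0), D=(4.00,0)
θ=78°: B = A + 2.00·(cos78°, sin78°) = (0.4158, 1.9563)
θ=78°: |BD| = 4.0833
θ=78°: circle(B,5.00) ∩ circle(D,3.00): a=4.0008, h=2.9989
θ=78°:   candidates: C₊=(5.3644,2.6718) cross=12.245; C₋=(2.4909,-2.5928) cross=-12.245
θ=78°:   branch - wants cross < 0 → take C=(2.4909,-2.5928) (cross=-12.245)
θ=78°: ex = (C−B)/|BC| = (0.4150,-0.9098); ey = (0.9098,0.4150)
θ=78°: P = B + -0.89·ex + 2.92·ey = (2.7031,3.9779)
θ=115°: B = A + 2.00·(cos115°, sin115°) = (-0.8452, 1.8126)
θ=115°: |BD| = 5.1732
θ=115°: circle(B,5.00) ∩ circle(D,3.00): a=4.1330, h=2.8139
θ=115°:   candidates: C₊=(4.0117,3.0000) cross=14.557; C₋=(2.0398,-2.2711) cross=-14.557
θ=115°:   branch - wants cross < 0 → take C=(2.0398,-2.2711) (cross=-14.557)
θ=115°: ex = (C−B)/|BC| = (0.5770,-0.8167); ey = (0.8167,0.5770)
θ=115°: P = B + -0.89·ex + 2.92·ey = (1.0261,4.2244)
θ=119°: B = A + 2.00·(cos119°, sin119°) = (-0.9696, 1.7492)
θ=119°: |BD| = 5.2685
θ=119°: circle(B,5.00) ∩ circle(D,3.00): a=4.1527, h=2.7848
θ=119°:   candidates: C₊=(3.8721,2.9973) cross=14.672; C₋=(2.0229,-2.2564) cross=-14.672
θ=119°:   branch - wants cross < 0 → take C=(2.0229,-2.2564) (cross=-14.672)
θ=119°: ex = (C−B)/|BC| = (0.5985,-0.8011); ey = (0.8011,0.5985)
θ=119°: P = B + -0.89·ex + 2.92·ey = (0.8370,4.2099)

θ=78°: 2.70 3.98
θ=115°: 1.03 4.22
θ=119°: 0.84 4.21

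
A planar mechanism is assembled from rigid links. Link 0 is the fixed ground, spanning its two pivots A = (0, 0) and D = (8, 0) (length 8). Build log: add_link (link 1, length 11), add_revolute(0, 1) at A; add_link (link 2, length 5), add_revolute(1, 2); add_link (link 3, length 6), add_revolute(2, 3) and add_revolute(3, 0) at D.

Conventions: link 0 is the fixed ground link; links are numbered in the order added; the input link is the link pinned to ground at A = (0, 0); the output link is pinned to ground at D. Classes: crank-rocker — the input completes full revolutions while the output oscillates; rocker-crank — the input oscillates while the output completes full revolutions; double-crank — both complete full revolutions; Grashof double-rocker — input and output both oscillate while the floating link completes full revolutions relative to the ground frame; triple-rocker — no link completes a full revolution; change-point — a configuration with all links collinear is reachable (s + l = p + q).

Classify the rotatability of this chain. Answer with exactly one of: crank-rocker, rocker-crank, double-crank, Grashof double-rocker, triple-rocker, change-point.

lengths: ground=8, input=11, coupler=5, output=6
sorted: s=5 (shortest), l=11 (longest), p+q=14
s + l = 16 vs p + q = 14
s + l > p + q → non-Grashof → no link fully rotates → triple-rocker

triple-rocker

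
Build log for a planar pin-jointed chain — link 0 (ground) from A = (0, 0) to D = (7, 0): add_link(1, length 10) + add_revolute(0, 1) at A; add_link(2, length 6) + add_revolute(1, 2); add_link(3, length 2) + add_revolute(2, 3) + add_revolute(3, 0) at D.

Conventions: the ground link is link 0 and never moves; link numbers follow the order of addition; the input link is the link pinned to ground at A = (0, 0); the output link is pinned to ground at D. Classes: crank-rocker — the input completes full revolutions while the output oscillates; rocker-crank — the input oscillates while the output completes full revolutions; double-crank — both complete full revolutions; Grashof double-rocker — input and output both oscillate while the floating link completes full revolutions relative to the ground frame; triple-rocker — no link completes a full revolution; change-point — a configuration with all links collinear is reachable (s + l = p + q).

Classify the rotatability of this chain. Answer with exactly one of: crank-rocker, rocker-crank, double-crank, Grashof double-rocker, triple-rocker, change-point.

lengths: ground=7, input=10, coupler=6, output=2
sorted: s=2 (shortest), l=10 (longest), p+q=13
s + l = 12 vs p + q = 13
s + l < p + q (Grashof) with shortest = output link → rocker-crank

rocker-crank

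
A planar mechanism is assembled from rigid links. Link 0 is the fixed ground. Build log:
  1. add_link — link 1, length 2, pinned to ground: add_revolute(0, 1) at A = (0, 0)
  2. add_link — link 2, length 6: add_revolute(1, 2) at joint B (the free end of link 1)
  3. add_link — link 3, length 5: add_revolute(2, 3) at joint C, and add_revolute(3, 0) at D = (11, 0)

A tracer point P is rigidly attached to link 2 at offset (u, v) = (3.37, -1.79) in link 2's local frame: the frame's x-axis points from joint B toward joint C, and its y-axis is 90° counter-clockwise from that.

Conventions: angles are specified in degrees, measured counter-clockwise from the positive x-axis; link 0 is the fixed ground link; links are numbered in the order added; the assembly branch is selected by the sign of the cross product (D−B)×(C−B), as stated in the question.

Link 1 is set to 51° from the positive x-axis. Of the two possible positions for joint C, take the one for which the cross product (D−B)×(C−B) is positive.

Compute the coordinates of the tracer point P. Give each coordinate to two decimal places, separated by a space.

A=(0,0), D=(11.00,0)
B = A + 2.00·(cos51°, sin51°) = (1.2586, 1.5543)
|BD| = 9.8646
circle(B,6.00) ∩ circle(D,5.00): a=5.4898, h=2.4211
  candidates: C₊=(7.0614,3.0801) cross=23.883; C₋=(6.2984,-1.7015) cross=-23.883
  branch + wants cross > 0 → take C=(7.0614,3.0801) (cross=23.883)
ex = (C−B)/|BC| = (0.9671,0.2543); ey = (-0.2543,0.9671)
P = B + 3.37·ex + -1.79·ey = (4.9731,0.6802)

4.97 0.68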